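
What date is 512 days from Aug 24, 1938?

Counting forward 512 days from August 24, 1938.
August has 31 days, so 31 − 24 = 7 days remain after August 24, 1938; 512 − 7 = 505 left.
September 1938 has 30 days: 505 − 30 = 475 left.
October 1938 has 31 days: 475 − 31 = 444 left.
November 1938 has 30 days: 444 − 30 = 414 left.
December 1938 has 31 days: 414 − 31 = 383 left.
January 1939 has 31 days: 383 − 31 = 352 left.
February 1939 has 28 days (1939 is not a leap year): 352 − 28 = 324 left.
March 1939 has 31 days: 324 − 31 = 293 left.
April 1939 has 30 days: 293 − 30 = 263 left.
May 1939 has 31 days: 263 − 31 = 232 left.
June 1939 has 30 days: 232 − 30 = 202 left.
July 1939 has 31 days: 202 − 31 = 171 left.
August 1939 has 31 days: 171 − 31 = 140 left.
September 1939 has 30 days: 140 − 30 = 110 left.
October 1939 has 31 days: 110 − 31 = 79 left.
November 1939 has 30 days: 79 − 30 = 49 left.
December 1939 has 31 days: 49 − 31 = 18 left.
18 days into January 1940 → January 18, 1940.

January 18, 1940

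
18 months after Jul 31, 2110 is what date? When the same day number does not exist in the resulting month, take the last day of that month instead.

January 31, 2112

Advancing 18 months from July 31, 2110.
month 7 + 18 = 25, which is month 1 of year 2112 → January 2112.
Day 31 is valid in January, giving January 31, 2112.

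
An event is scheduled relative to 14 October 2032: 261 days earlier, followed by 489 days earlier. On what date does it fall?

September 25, 2030

Counting back 261 days from October 14, 2032:
Going back 14 days from October 14, 2032 reaches the end of the previous month; 261 − 14 = 247 left.
September 2032 has 30 days: 247 − 30 = 217 left.
August 2032 has 31 days: 217 − 31 = 186 left.
July 2032 has 31 days: 186 − 31 = 155 left.
June 2032 has 30 days: 155 − 30 = 125 left.
May 2032 has 31 days: 125 − 31 = 94 left.
April 2032 has 30 days: 94 − 30 = 64 left.
March 2032 has 31 days: 64 − 31 = 33 left.
February 2032 has 29 days (2032 is a leap year): 33 − 29 = 4 left.
January 2032 has 31 days; 31 − 4 = 27 → January 27, 2032.
Going back 489 days from January 27, 2032:
Going back 27 days from January 27, 2032 reaches the end of the previous month; 489 − 27 = 462 left.
December 2031 has 31 days: 462 − 31 = 431 left.
November 2031 has 30 days: 431 − 30 = 401 left.
October 2031 has 31 days: 401 − 31 = 370 left.
September 2031 has 30 days: 370 − 30 = 340 left.
August 2031 has 31 days: 340 − 31 = 309 left.
July 2031 has 31 days: 309 − 31 = 278 left.
June 2031 has 30 days: 278 − 30 = 248 left.
May 2031 has 31 days: 248 − 31 = 217 left.
April 2031 has 30 days: 217 − 30 = 187 left.
March 2031 has 31 days: 187 − 31 = 156 left.
February 2031 has 28 days (2031 is not a leap year): 156 − 28 = 128 left.
January 2031 has 31 days: 128 − 31 = 97 left.
December 2030 has 31 days: 97 − 31 = 66 left.
November 2030 has 30 days: 66 − 30 = 36 left.
October 2030 has 31 days: 36 − 31 = 5 left.
September 2030 has 30 days; 30 − 5 = 25 → September 25, 2030.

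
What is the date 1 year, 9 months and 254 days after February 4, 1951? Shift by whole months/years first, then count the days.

July 16, 1953

Advancing 1 year, 9 months and 254 days from February 4, 1951: first the month/year part, then the days.
+1 year → 1952; month 2 + 9 = 11 → November 1952.
Day 4 is valid in November, giving November 4, 1952.
Now add 254 days from November 4, 1952.
November has 30 days, so 30 − 4 = 26 days remain after November 4, 1952; 254 − 26 = 228 left.
December 1952 has 31 days: 228 − 31 = 197 left.
January 1953 has 31 days: 197 − 31 = 166 left.
February 1953 has 28 days (1953 is not a leap year): 166 − 28 = 138 left.
March 1953 has 31 days: 138 − 31 = 107 left.
April 1953 has 30 days: 107 − 30 = 77 left.
May 1953 has 31 days: 77 − 31 = 46 left.
June 1953 has 30 days: 46 − 30 = 16 left.
16 days into July 1953 → July 16, 1953.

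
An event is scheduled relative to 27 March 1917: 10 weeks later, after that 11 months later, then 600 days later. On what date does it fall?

December 26, 1919

Counting forward 10 weeks (= 70 days) from March 27, 1917:
March has 31 days, so 31 − 27 = 4 days remain after March 27, 1917; 70 − 4 = 66 left.
April 1917 has 30 days: 66 − 30 = 36 left.
May 1917 has 31 days: 36 − 31 = 5 left.
5 days into June 1917 → June 5, 1917.
Adding 11 months from June 5, 1917:
month 6 + 11 = 17, which is month 5 of year 1918 → May 1918.
Day 5 is valid in May, giving May 5, 1918.
Adding 600 days from May 5, 1918:
May has 31 days, so 31 − 5 = 26 days remain after May 5, 1918; 600 − 26 = 574 left.
June 1918 has 30 days: 574 − 30 = 544 left.
July 1918 has 31 days: 544 − 31 = 513 left.
August 1918 has 31 days: 513 − 31 = 482 left.
September 1918 has 30 days: 482 − 30 = 452 left.
October 1918 has 31 days: 452 − 31 = 421 left.
November 1918 has 30 days: 421 − 30 = 391 left.
December 1918 has 31 days: 391 − 31 = 360 left.
January 1919 has 31 days: 360 − 31 = 329 left.
February 1919 has 28 days (1919 is not a leap year): 329 − 28 = 301 left.
March 1919 has 31 days: 301 − 31 = 270 left.
April 1919 has 30 days: 270 − 30 = 240 left.
May 1919 has 31 days: 240 − 31 = 209 left.
June 1919 has 30 days: 209 − 30 = 179 left.
July 1919 has 31 days: 179 − 31 = 148 left.
August 1919 has 31 days: 148 − 31 = 117 left.
September 1919 has 30 days: 117 − 30 = 87 left.
October 1919 has 31 days: 87 − 31 = 56 left.
November 1919 has 30 days: 56 − 30 = 26 left.
26 days into December 1919 → December 26, 1919.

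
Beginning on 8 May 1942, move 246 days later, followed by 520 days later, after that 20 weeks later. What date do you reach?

Advancing 246 days from May 8, 1942:
May has 31 days, so 31 − 8 = 23 days remain after May 8, 1942; 246 − 23 = 223 left.
June 1942 has 30 days: 223 − 30 = 193 left.
July 1942 has 31 days: 193 − 31 = 162 left.
August 1942 has 31 days: 162 − 31 = 131 left.
September 1942 has 30 days: 131 − 30 = 101 left.
October 1942 has 31 days: 101 − 31 = 70 left.
November 1942 has 30 days: 70 − 30 = 40 left.
December 1942 has 31 days: 40 − 31 = 9 left.
9 days into January 1943 → January 9, 1943.
Counting forward 520 days from January 9, 1943:
January has 31 days, so 31 − 9 = 22 days remain after January 9, 1943; 520 − 22 = 498 left.
February 1943 has 28 days (1943 is not a leap year): 498 − 28 = 470 left.
March 1943 has 31 days: 470 − 31 = 439 left.
April 1943 has 30 days: 439 − 30 = 409 left.
May 1943 has 31 days: 409 − 31 = 378 left.
June 1943 has 30 days: 378 − 30 = 348 left.
July 1943 has 31 days: 348 − 31 = 317 left.
August 1943 has 31 days: 317 − 31 = 286 left.
September 1943 has 30 days: 286 − 30 = 256 left.
October 1943 has 31 days: 256 − 31 = 225 left.
November 1943 has 30 days: 225 − 30 = 195 left.
December 1943 has 31 days: 195 − 31 = 164 left.
January 1944 has 31 days: 164 − 31 = 133 left.
February 1944 has 29 days (1944 is a leap year): 133 − 29 = 104 left.
March 1944 has 31 days: 104 − 31 = 73 left.
April 1944 has 30 days: 73 − 30 = 43 left.
May 1944 has 31 days: 43 − 31 = 12 left.
12 days into June 1944 → June 12, 1944.
Advancing 20 weeks (= 140 days) from June 12, 1944:
June has 30 days, so 30 − 12 = 18 days remain after June 12, 1944; 140 − 18 = 122 left.
July 1944 has 31 days: 122 − 31 = 91 left.
August 1944 has 31 days: 91 − 31 = 60 left.
September 1944 has 30 days: 60 − 30 = 30 left.
30 days into October 1944 → October 30, 1944.

October 30, 1944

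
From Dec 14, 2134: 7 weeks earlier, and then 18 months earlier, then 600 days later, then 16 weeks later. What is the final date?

April 8, 2135

Subtracting 7 weeks (= 49 days) from December 14, 2134:
Going back 14 days from December 14, 2134 reaches the end of the previous month; 49 − 14 = 35 left.
November 2134 has 30 days: 35 − 30 = 5 left.
October 2134 has 31 days; 31 − 5 = 26 → October 26, 2134.
Subtracting 18 months from October 26, 2134:
month 10 − 18 = -8, which is month 4 of year 2133 → April 2133.
Day 26 is valid in April, giving April 26, 2133.
Counting forward 600 days from April 26, 2133:
April has 30 days, so 30 − 26 = 4 days remain after April 26, 2133; 600 − 4 = 596 left.
May 2133 has 31 days: 596 − 31 = 565 left.
June 2133 has 30 days: 565 − 30 = 535 left.
July 2133 has 31 days: 535 − 31 = 504 left.
August 2133 has 31 days: 504 − 31 = 473 left.
September 2133 has 30 days: 473 − 30 = 443 left.
October 2133 has 31 days: 443 − 31 = 412 left.
November 2133 has 30 days: 412 − 30 = 382 left.
December 2133 has 31 days: 382 − 31 = 351 left.
January 2134 has 31 days: 351 − 31 = 320 left.
February 2134 has 28 days (2134 is not a leap year): 320 − 28 = 292 left.
March 2134 has 31 days: 292 − 31 = 261 left.
April 2134 has 30 days: 261 − 30 = 231 left.
May 2134 has 31 days: 231 − 31 = 200 left.
June 2134 has 30 days: 200 − 30 = 170 left.
July 2134 has 31 days: 170 − 31 = 139 left.
August 2134 has 31 days: 139 − 31 = 108 left.
September 2134 has 30 days: 108 − 30 = 78 left.
October 2134 has 31 days: 78 − 31 = 47 left.
November 2134 has 30 days: 47 − 30 = 17 left.
17 days into December 2134 → December 17, 2134.
Counting forward 16 weeks (= 112 days) from December 17, 2134:
December has 31 days, so 31 − 17 = 14 days remain after December 17, 2134; 112 − 14 = 98 left.
January 2135 has 31 days: 98 − 31 = 67 left.
February 2135 has 28 days (2135 is not a leap year): 67 − 28 = 39 left.
March 2135 has 31 days: 39 − 31 = 8 left.
8 days into April 2135 → April 8, 2135.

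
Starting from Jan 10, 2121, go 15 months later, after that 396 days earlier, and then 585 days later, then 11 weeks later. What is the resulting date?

Counting forward 15 months from January 10, 2121:
month 1 + 15 = 16, which is month 4 of year 2122 → April 2122.
Day 10 is valid in April, giving April 10, 2122.
Subtracting 396 days from April 10, 2122:
Going back 10 days from April 10, 2122 reaches the end of the previous month; 396 − 10 = 386 left.
March 2122 has 31 days: 386 − 31 = 355 left.
February 2122 has 28 days (2122 is not a leap year): 355 − 28 = 327 left.
January 2122 has 31 days: 327 − 31 = 296 left.
December 2121 has 31 days: 296 − 31 = 265 left.
November 2121 has 30 days: 265 − 30 = 235 left.
October 2121 has 31 days: 235 − 31 = 204 left.
September 2121 has 30 days: 204 − 30 = 174 left.
August 2121 has 31 days: 174 − 31 = 143 left.
July 2121 has 31 days: 143 − 31 = 112 left.
June 2121 has 30 days: 112 − 30 = 82 left.
May 2121 has 31 days: 82 − 31 = 51 left.
April 2121 has 30 days: 51 − 30 = 21 left.
March 2121 has 31 days; 31 − 21 = 10 → March 10, 2121.
Counting forward 585 days from March 10, 2121:
March has 31 days, so 31 − 10 = 21 days remain after March 10, 2121; 585 − 21 = 564 left.
April 2121 has 30 days: 564 − 30 = 534 left.
May 2121 has 31 days: 534 − 31 = 503 left.
June 2121 has 30 days: 503 − 30 = 473 left.
July 2121 has 31 days: 473 − 31 = 442 left.
August 2121 has 31 days: 442 − 31 = 411 left.
September 2121 has 30 days: 411 − 30 = 381 left.
October 2121 has 31 days: 381 − 31 = 350 left.
November 2121 has 30 days: 350 − 30 = 320 left.
December 2121 has 31 days: 320 − 31 = 289 left.
January 2122 has 31 days: 289 − 31 = 258 left.
February 2122 has 28 days (2122 is not a leap year): 258 − 28 = 230 left.
March 2122 has 31 days: 230 − 31 = 199 left.
April 2122 has 30 days: 199 − 30 = 169 left.
May 2122 has 31 days: 169 − 31 = 138 left.
June 2122 has 30 days: 138 − 30 = 108 left.
July 2122 has 31 days: 108 − 31 = 77 left.
August 2122 has 31 days: 77 − 31 = 46 left.
September 2122 has 30 days: 46 − 30 = 16 left.
16 days into October 2122 → October 16, 2122.
Advancing 11 weeks (= 77 days) from October 16, 2122:
October has 31 days, so 31 − 16 = 15 days remain after October 16, 2122; 77 − 15 = 62 left.
November 2122 has 30 days: 62 − 30 = 32 left.
December 2122 has 31 days: 32 − 31 = 1 left.
1 day into January 2123 → January 1, 2123.

January 1, 2123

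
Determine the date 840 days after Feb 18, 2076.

Advancing 840 days from February 18, 2076.
February has 29 days, so 29 − 18 = 11 days remain after February 18, 2076; 840 − 11 = 829 left.
March 2076 has 31 days: 829 − 31 = 798 left.
April 2076 has 30 days: 798 − 30 = 768 left.
May 2076 has 31 days: 768 − 31 = 737 left.
June 2076 has 30 days: 737 − 30 = 707 left.
July 2076 has 31 days: 707 − 31 = 676 left.
August 2076 has 31 days: 676 − 31 = 645 left.
September 2076 has 30 days: 645 − 30 = 615 left.
October 2076 has 31 days: 615 − 31 = 584 left.
November 2076 has 30 days: 584 − 30 = 554 left.
December 2076 has 31 days: 554 − 31 = 523 left.
January 2077 has 31 days: 523 − 31 = 492 left.
February 2077 has 28 days (2077 is not a leap year): 492 − 28 = 464 left.
March 2077 has 31 days: 464 − 31 = 433 left.
April 2077 has 30 days: 433 − 30 = 403 left.
May 2077 has 31 days: 403 − 31 = 372 left.
June 2077 has 30 days: 372 − 30 = 342 left.
July 2077 has 31 days: 342 − 31 = 311 left.
August 2077 has 31 days: 311 − 31 = 280 left.
September 2077 has 30 days: 280 − 30 = 250 left.
October 2077 has 31 days: 250 − 31 = 219 left.
November 2077 has 30 days: 219 − 30 = 189 left.
December 2077 has 31 days: 189 − 31 = 158 left.
January 2078 has 31 days: 158 − 31 = 127 left.
February 2078 has 28 days (2078 is not a leap year): 127 − 28 = 99 left.
March 2078 has 31 days: 99 − 31 = 68 left.
April 2078 has 30 days: 68 − 30 = 38 left.
May 2078 has 31 days: 38 − 31 = 7 left.
7 days into June 2078 → June 7, 2078.

June 7, 2078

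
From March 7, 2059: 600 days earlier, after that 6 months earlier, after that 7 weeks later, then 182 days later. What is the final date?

Counting back 600 days from March 7, 2059:
Going back 7 days from March 7, 2059 reaches the end of the previous month; 600 − 7 = 593 left.
February 2059 has 28 days (2059 is not a leap year): 593 − 28 = 565 left.
January 2059 has 31 days: 565 − 31 = 534 left.
December 2058 has 31 days: 534 − 31 = 503 left.
November 2058 has 30 days: 503 − 30 = 473 left.
October 2058 has 31 days: 473 − 31 = 442 left.
September 2058 has 30 days: 442 − 30 = 412 left.
August 2058 has 31 days: 412 − 31 = 381 left.
July 2058 has 31 days: 381 − 31 = 350 left.
June 2058 has 30 days: 350 − 30 = 320 left.
May 2058 has 31 days: 320 − 31 = 289 left.
April 2058 has 30 days: 289 − 30 = 259 left.
March 2058 has 31 days: 259 − 31 = 228 left.
February 2058 has 28 days (2058 is not a leap year): 228 − 28 = 200 left.
January 2058 has 31 days: 200 − 31 = 169 left.
December 2057 has 31 days: 169 − 31 = 138 left.
November 2057 has 30 days: 138 − 30 = 108 left.
October 2057 has 31 days: 108 − 31 = 77 left.
September 2057 has 30 days: 77 − 30 = 47 left.
August 2057 has 31 days: 47 − 31 = 16 left.
July 2057 has 31 days; 31 − 16 = 15 → July 15, 2057.
Subtracting 6 months from July 15, 2057:
month 7 − 6 = 1 → January 2057.
Day 15 is valid in January, giving January 15, 2057.
Counting forward 7 weeks (= 49 days) from January 15, 2057:
January has 31 days, so 31 − 15 = 16 days remain after January 15, 2057; 49 − 16 = 33 left.
February 2057 has 28 days (2057 is not a leap year): 33 − 28 = 5 left.
5 days into March 2057 → March 5, 2057.
Counting forward 182 days from March 5, 2057:
March has 31 days, so 31 − 5 = 26 days remain after March 5, 2057; 182 − 26 = 156 left.
April 2057 has 30 days: 156 − 30 = 126 left.
May 2057 has 31 days: 126 − 31 = 95 left.
June 2057 has 30 days: 95 − 30 = 65 left.
July 2057 has 31 days: 65 − 31 = 34 left.
August 2057 has 31 days: 34 − 31 = 3 left.
3 days into September 2057 → September 3, 2057.

September 3, 2057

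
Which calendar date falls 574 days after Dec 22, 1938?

Advancing 574 days from December 22, 1938.
December has 31 days, so 31 − 22 = 9 days remain after December 22, 1938; 574 − 9 = 565 left.
January 1939 has 31 days: 565 − 31 = 534 left.
February 1939 has 28 days (1939 is not a leap year): 534 − 28 = 506 left.
March 1939 has 31 days: 506 − 31 = 475 left.
April 1939 has 30 days: 475 − 30 = 445 left.
May 1939 has 31 days: 445 − 31 = 414 left.
June 1939 has 30 days: 414 − 30 = 384 left.
July 1939 has 31 days: 384 − 31 = 353 left.
August 1939 has 31 days: 353 − 31 = 322 left.
September 1939 has 30 days: 322 − 30 = 292 left.
October 1939 has 31 days: 292 − 31 = 261 left.
November 1939 has 30 days: 261 − 30 = 231 left.
December 1939 has 31 days: 231 − 31 = 200 left.
January 1940 has 31 days: 200 − 31 = 169 left.
February 1940 has 29 days (1940 is a leap year): 169 − 29 = 140 left.
March 1940 has 31 days: 140 − 31 = 109 left.
April 1940 has 30 days: 109 − 30 = 79 left.
May 1940 has 31 days: 79 − 31 = 48 left.
June 1940 has 30 days: 48 − 30 = 18 left.
18 days into July 1940 → July 18, 1940.

July 18, 1940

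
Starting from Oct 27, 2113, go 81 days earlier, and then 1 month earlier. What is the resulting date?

Going back 81 days from October 27, 2113:
Going back 27 days from October 27, 2113 reaches the end of the previous month; 81 − 27 = 54 left.
September 2113 has 30 days: 54 − 30 = 24 left.
August 2113 has 31 days; 31 − 24 = 7 → August 7, 2113.
Subtracting 1 month from August 7, 2113:
month 8 − 1 = 7 → July 2113.
Day 7 is valid in July, giving July 7, 2113.

July 7, 2113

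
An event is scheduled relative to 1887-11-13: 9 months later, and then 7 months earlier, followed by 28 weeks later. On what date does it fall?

Counting forward 9 months from November 13, 1887:
month 11 + 9 = 20, which is month 8 of year 1888 → August 1888.
Day 13 is valid in August, giving August 13, 1888.
Subtracting 7 months from August 13, 1888:
month 8 − 7 = 1 → January 1888.
Day 13 is valid in January, giving January 13, 1888.
Advancing 28 weeks (= 196 days) from January 13, 1888:
January has 31 days, so 31 − 13 = 18 days remain after January 13, 1888; 196 − 18 = 178 left.
February 1888 has 29 days (1888 is a leap year): 178 − 29 = 149 left.
March 1888 has 31 days: 149 − 31 = 118 left.
April 1888 has 30 days: 118 − 30 = 88 left.
May 1888 has 31 days: 88 − 31 = 57 left.
June 1888 has 30 days: 57 − 30 = 27 left.
27 days into July 1888 → July 27, 1888.

July 27, 1888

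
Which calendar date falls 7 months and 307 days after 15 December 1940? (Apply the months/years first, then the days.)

Advancing 7 months and 307 days from December 15, 1940: first the month/year part, then the days.
month 12 + 7 = 19, which is month 7 of year 1941 → July 1941.
Day 15 is valid in July, giving July 15, 1941.
Now add 307 days from July 15, 1941.
July has 31 days, so 31 − 15 = 16 days remain after July 15, 1941; 307 − 16 = 291 left.
August 1941 has 31 days: 291 − 31 = 260 left.
September 1941 has 30 days: 260 − 30 = 230 left.
October 1941 has 31 days: 230 − 31 = 199 left.
November 1941 has 30 days: 199 − 30 = 169 left.
December 1941 has 31 days: 169 − 31 = 138 left.
January 1942 has 31 days: 138 − 31 = 107 left.
February 1942 has 28 days (1942 is not a leap year): 107 − 28 = 79 left.
March 1942 has 31 days: 79 − 31 = 48 left.
April 1942 has 30 days: 48 − 30 = 18 left.
18 days into May 1942 → May 18, 1942.

May 18, 1942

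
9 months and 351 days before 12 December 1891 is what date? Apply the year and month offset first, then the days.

Counting back 9 months and 351 days from December 12, 1891: first the month/year part, then the days.
month 12 − 9 = 3 → March 1891.
Day 12 is valid in March, giving March 12, 1891.
Now subtract 351 days from March 12, 1891.
Going back 12 days from March 12, 1891 reaches the end of the previous month; 351 − 12 = 339 left.
February 1891 has 28 days (1891 is not a leap year): 339 − 28 = 311 left.
January 1891 has 31 days: 311 − 31 = 280 left.
December 1890 has 31 days: 280 − 31 = 249 left.
November 1890 has 30 days: 249 − 30 = 219 left.
October 1890 has 31 days: 219 − 31 = 188 left.
September 1890 has 30 days: 188 − 30 = 158 left.
August 1890 has 31 days: 158 − 31 = 127 left.
July 1890 has 31 days: 127 − 31 = 96 left.
June 1890 has 30 days: 96 − 30 = 66 left.
May 1890 has 31 days: 66 − 31 = 35 left.
April 1890 has 30 days: 35 − 30 = 5 left.
March 1890 has 31 days; 31 − 5 = 26 → March 26, 1890.

March 26, 1890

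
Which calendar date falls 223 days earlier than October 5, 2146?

Going back 223 days from October 5, 2146.
Going back 5 days from October 5, 2146 reaches the end of the previous month; 223 − 5 = 218 left.
September 2146 has 30 days: 218 − 30 = 188 left.
August 2146 has 31 days: 188 − 31 = 157 left.
July 2146 has 31 days: 157 − 31 = 126 left.
June 2146 has 30 days: 126 − 30 = 96 left.
May 2146 has 31 days: 96 − 31 = 65 left.
April 2146 has 30 days: 65 − 30 = 35 left.
March 2146 has 31 days: 35 − 31 = 4 left.
February 2146 has 28 days; 28 − 4 = 24 → February 24, 2146.

February 24, 2146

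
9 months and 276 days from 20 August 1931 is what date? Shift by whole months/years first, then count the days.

February 20, 1933

Counting forward 9 months and 276 days from August 20, 1931: first the month/year part, then the days.
month 8 + 9 = 17, which is month 5 of year 1932 → May 1932.
Day 20 is valid in May, giving May 20, 1932.
Now add 276 days from May 20, 1932.
May has 31 days, so 31 − 20 = 11 days remain after May 20, 1932; 276 − 11 = 265 left.
June 1932 has 30 days: 265 − 30 = 235 left.
July 1932 has 31 days: 235 − 31 = 204 left.
August 1932 has 31 days: 204 − 31 = 173 left.
September 1932 has 30 days: 173 − 30 = 143 left.
October 1932 has 31 days: 143 − 31 = 112 left.
November 1932 has 30 days: 112 − 30 = 82 left.
December 1932 has 31 days: 82 − 31 = 51 left.
January 1933 has 31 days: 51 − 31 = 20 left.
20 days into February 1933 → February 20, 1933.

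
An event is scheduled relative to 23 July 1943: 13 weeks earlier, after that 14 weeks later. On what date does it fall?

July 30, 1943

Subtracting 13 weeks (= 91 days) from July 23, 1943:
Going back 23 days from July 23, 1943 reaches the end of the previous month; 91 − 23 = 68 left.
June 1943 has 30 days: 68 − 30 = 38 left.
May 1943 has 31 days: 38 − 31 = 7 left.
April 1943 has 30 days; 30 − 7 = 23 → April 23, 1943.
Adding 14 weeks (= 98 days) from April 23, 1943:
April has 30 days, so 30 − 23 = 7 days remain after April 23, 1943; 98 − 7 = 91 left.
May 1943 has 31 days: 91 − 31 = 60 left.
June 1943 has 30 days: 60 − 30 = 30 left.
30 days into July 1943 → July 30, 1943.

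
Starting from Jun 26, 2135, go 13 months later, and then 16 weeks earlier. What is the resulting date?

Counting forward 13 months from June 26, 2135:
month 6 + 13 = 19, which is month 7 of year 2136 → July 2136.
Day 26 is valid in July, giving July 26, 2136.
Going back 16 weeks (= 112 days) from July 26, 2136:
Going back 26 days from July 26, 2136 reaches the end of the previous month; 112 − 26 = 86 left.
June 2136 has 30 days: 86 − 30 = 56 left.
May 2136 has 31 days: 56 − 31 = 25 left.
April 2136 has 30 days; 30 − 25 = 5 → April 5, 2136.

April 5, 2136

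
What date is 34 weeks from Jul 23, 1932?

Counting forward 34 weeks = 238 days from July 23, 1932.
July has 31 days, so 31 − 23 = 8 days remain after July 23, 1932; 238 − 8 = 230 left.
August 1932 has 31 days: 230 − 31 = 199 left.
September 1932 has 30 days: 199 − 30 = 169 left.
October 1932 has 31 days: 169 − 31 = 138 left.
November 1932 has 30 days: 138 − 30 = 108 left.
December 1932 has 31 days: 108 − 31 = 77 left.
January 1933 has 31 days: 77 − 31 = 46 left.
February 1933 has 28 days (1933 is not a leap year): 46 − 28 = 18 left.
18 days into March 1933 → March 18, 1933.

March 18, 1933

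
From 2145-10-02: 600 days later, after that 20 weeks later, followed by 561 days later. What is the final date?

Advancing 600 days from October 2, 2145:
October has 31 days, so 31 − 2 = 29 days remain after October 2, 2145; 600 − 29 = 571 left.
November 2145 has 30 days: 571 − 30 = 541 left.
December 2145 has 31 days: 541 − 31 = 510 left.
January 2146 has 31 days: 510 − 31 = 479 left.
February 2146 has 28 days (2146 is not a leap year): 479 − 28 = 451 left.
March 2146 has 31 days: 451 − 31 = 420 left.
April 2146 has 30 days: 420 − 30 = 390 left.
May 2146 has 31 days: 390 − 31 = 359 left.
June 2146 has 30 days: 359 − 30 = 329 left.
July 2146 has 31 days: 329 − 31 = 298 left.
August 2146 has 31 days: 298 − 31 = 267 left.
September 2146 has 30 days: 267 − 30 = 237 left.
October 2146 has 31 days: 237 − 31 = 206 left.
November 2146 has 30 days: 206 − 30 = 176 left.
December 2146 has 31 days: 176 − 31 = 145 left.
January 2147 has 31 days: 145 − 31 = 114 left.
February 2147 has 28 days (2147 is not a leap year): 114 − 28 = 86 left.
March 2147 has 31 days: 86 − 31 = 55 left.
April 2147 has 30 days: 55 − 30 = 25 left.
25 days into May 2147 → May 25, 2147.
Advancing 20 weeks (= 140 days) from May 25, 2147:
May has 31 days, so 31 − 25 = 6 days remain after May 25, 2147; 140 − 6 = 134 left.
June 2147 has 30 days: 134 − 30 = 104 left.
July 2147 has 31 days: 104 − 31 = 73 left.
August 2147 has 31 days: 73 − 31 = 42 left.
September 2147 has 30 days: 42 − 30 = 12 left.
12 days into October 2147 → October 12, 2147.
Advancing 561 days from October 12, 2147:
October has 31 days, so 31 − 12 = 19 days remain after October 12, 2147; 561 − 19 = 542 left.
November 2147 has 30 days: 542 − 30 = 512 left.
December 2147 has 31 days: 512 − 31 = 481 left.
January 2148 has 31 days: 481 − 31 = 450 left.
February 2148 has 29 days (2148 is a leap year): 450 − 29 = 421 left.
March 2148 has 31 days: 421 − 31 = 390 left.
April 2148 has 30 days: 390 − 30 = 360 left.
May 2148 has 31 days: 360 − 31 = 329 left.
June 2148 has 30 days: 329 − 30 = 299 left.
July 2148 has 31 days: 299 − 31 = 268 left.
August 2148 has 31 days: 268 − 31 = 237 left.
September 2148 has 30 days: 237 − 30 = 207 left.
October 2148 has 31 days: 207 − 31 = 176 left.
November 2148 has 30 days: 176 − 30 = 146 left.
December 2148 has 31 days: 146 − 31 = 115 left.
January 2149 has 31 days: 115 − 31 = 84 left.
February 2149 has 28 days (2149 is not a leap year): 84 − 28 = 56 left.
March 2149 has 31 days: 56 − 31 = 25 left.
25 days into April 2149 → April 25, 2149.

April 25, 2149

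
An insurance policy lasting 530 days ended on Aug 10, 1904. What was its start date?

February 27, 1903

Going back 530 days from August 10, 1904.
Going back 10 days from August 10, 1904 reaches the end of the previous month; 530 − 10 = 520 left.
July 1904 has 31 days: 520 − 31 = 489 left.
June 1904 has 30 days: 489 − 30 = 459 left.
May 1904 has 31 days: 459 − 31 = 428 left.
April 1904 has 30 days: 428 − 30 = 398 left.
March 1904 has 31 days: 398 − 31 = 367 left.
February 1904 has 29 days (1904 is a leap year): 367 − 29 = 338 left.
January 1904 has 31 days: 338 − 31 = 307 left.
December 1903 has 31 days: 307 − 31 = 276 left.
November 1903 has 30 days: 276 − 30 = 246 left.
October 1903 has 31 days: 246 − 31 = 215 left.
September 1903 has 30 days: 215 − 30 = 185 left.
August 1903 has 31 days: 185 − 31 = 154 left.
July 1903 has 31 days: 154 − 31 = 123 left.
June 1903 has 30 days: 123 − 30 = 93 left.
May 1903 has 31 days: 93 − 31 = 62 left.
April 1903 has 30 days: 62 − 30 = 32 left.
March 1903 has 31 days: 32 − 31 = 1 left.
February 1903 has 28 days; 28 − 1 = 27 → February 27, 1903.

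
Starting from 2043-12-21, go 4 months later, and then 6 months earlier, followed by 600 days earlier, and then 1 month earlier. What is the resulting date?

Advancing 4 months from December 21, 2043:
month 12 + 4 = 16, which is month 4 of year 2044 → April 2044.
Day 21 is valid in April, giving April 21, 2044.
Going back 6 months from April 21, 2044:
month 4 − 6 = -2, which is month 10 of year 2043 → October 2043.
Day 21 is valid in October, giving October 21, 2043.
Going back 600 days from October 21, 2043:
Going back 21 days from October 21, 2043 reaches the end of the previous month; 600 − 21 = 579 left.
September 2043 has 30 days: 579 − 30 = 549 left.
August 2043 has 31 days: 549 − 31 = 518 left.
July 2043 has 31 days: 518 − 31 = 487 left.
June 2043 has 30 days: 487 − 30 = 457 left.
May 2043 has 31 days: 457 − 31 = 426 left.
April 2043 has 30 days: 426 − 30 = 396 left.
March 2043 has 31 days: 396 − 31 = 365 left.
February 2043 has 28 days (2043 is not a leap year): 365 − 28 = 337 left.
January 2043 has 31 days: 337 − 31 = 306 left.
December 2042 has 31 days: 306 − 31 = 275 left.
November 2042 has 30 days: 275 − 30 = 245 left.
October 2042 has 31 days: 245 − 31 = 214 left.
September 2042 has 30 days: 214 − 30 = 184 left.
August 2042 has 31 days: 184 − 31 = 153 left.
July 2042 has 31 days: 153 − 31 = 122 left.
June 2042 has 30 days: 122 − 30 = 92 left.
May 2042 has 31 days: 92 − 31 = 61 left.
April 2042 has 30 days: 61 − 30 = 31 left.
March 2042 has 31 days: 31 − 31 = 0 left.
February 2042 has 28 days; 28 − 0 = 28 → February 28, 2042.
Subtracting 1 month from February 28, 2042:
month 2 − 1 = 1 → January 2042.
Day 28 is valid in January, giving January 28, 2042.

January 28, 2042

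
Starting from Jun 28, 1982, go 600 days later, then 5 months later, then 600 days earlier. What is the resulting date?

Adding 600 days from June 28, 1982:
June has 30 days, so 30 − 28 = 2 days remain after June 28, 1982; 600 − 2 = 598 left.
July 1982 has 31 days: 598 − 31 = 567 left.
August 1982 has 31 days: 567 − 31 = 536 left.
September 1982 has 30 days: 536 − 30 = 506 left.
October 1982 has 31 days: 506 − 31 = 475 left.
November 1982 has 30 days: 475 − 30 = 445 left.
December 1982 has 31 days: 445 − 31 = 414 left.
January 1983 has 31 days: 414 − 31 = 383 left.
February 1983 has 28 days (1983 is not a leap year): 383 − 28 = 355 left.
March 1983 has 31 days: 355 − 31 = 324 left.
April 1983 has 30 days: 324 − 30 = 294 left.
May 1983 has 31 days: 294 − 31 = 263 left.
June 1983 has 30 days: 263 − 30 = 233 left.
July 1983 has 31 days: 233 − 31 = 202 left.
August 1983 has 31 days: 202 − 31 = 171 left.
September 1983 has 30 days: 171 − 30 = 141 left.
October 1983 has 31 days: 141 − 31 = 110 left.
November 1983 has 30 days: 110 − 30 = 80 left.
December 1983 has 31 days: 80 − 31 = 49 left.
January 1984 has 31 days: 49 − 31 = 18 left.
18 days into February 1984 → February 18, 1984.
Advancing 5 months from February 18, 1984:
month 2 + 5 = 7 → July 1984.
Day 18 is valid in July, giving July 18, 1984.
Going back 600 days from July 18, 1984:
Going back 18 days from July 18, 1984 reaches the end of the previous month; 600 − 18 = 582 left.
June 1984 has 30 days: 582 − 30 = 552 left.
May 1984 has 31 days: 552 − 31 = 521 left.
April 1984 has 30 days: 521 − 30 = 491 left.
March 1984 has 31 days: 491 − 31 = 460 left.
February 1984 has 29 days (1984 is a leap year): 460 − 29 = 431 left.
January 1984 has 31 days: 431 − 31 = 400 left.
December 1983 has 31 days: 400 − 31 = 369 left.
November 1983 has 30 days: 369 − 30 = 339 left.
October 1983 has 31 days: 339 − 31 = 308 left.
September 1983 has 30 days: 308 − 30 = 278 left.
August 1983 has 31 days: 278 − 31 = 247 left.
July 1983 has 31 days: 247 − 31 = 216 left.
June 1983 has 30 days: 216 − 30 = 186 left.
May 1983 has 31 days: 186 − 31 = 155 left.
April 1983 has 30 days: 155 − 30 = 125 left.
March 1983 has 31 days: 125 − 31 = 94 left.
February 1983 has 28 days (1983 is not a leap year): 94 − 28 = 66 left.
January 1983 has 31 days: 66 − 31 = 35 left.
December 1982 has 31 days: 35 − 31 = 4 left.
November 1982 has 30 days; 30 − 4 = 26 → November 26, 1982.

November 26, 1982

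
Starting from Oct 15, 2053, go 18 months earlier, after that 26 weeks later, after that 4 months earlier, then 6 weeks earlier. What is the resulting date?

Counting back 18 months from October 15, 2053:
month 10 − 18 = -8, which is month 4 of year 2052 → April 2052.
Day 15 is valid in April, giving April 15, 2052.
Advancing 26 weeks (= 182 days) from April 15, 2052:
April has 30 days, so 30 − 15 = 15 days remain after April 15, 2052; 182 − 15 = 167 left.
May 2052 has 31 days: 167 − 31 = 136 left.
June 2052 has 30 days: 136 − 30 = 106 left.
July 2052 has 31 days: 106 − 31 = 75 left.
August 2052 has 31 days: 75 − 31 = 44 left.
September 2052 has 30 days: 44 − 30 = 14 left.
14 days into October 2052 → October 14, 2052.
Subtracting 4 months from October 14, 2052:
month 10 − 4 = 6 → June 2052.
Day 14 is valid in June, giving June 14, 2052.
Counting back 6 weeks (= 42 days) from June 14, 2052:
Going back 14 days from June 14, 2052 reaches the end of the previous month; 42 − 14 = 28 left.
May 2052 has 31 days; 31 − 28 = 3 → May 3, 2052.

May 3, 2052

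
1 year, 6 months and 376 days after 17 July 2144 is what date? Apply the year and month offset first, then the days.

Advancing 1 year, 6 months and 376 days from July 17, 2144: first the month/year part, then the days.
+1 year → 2145; month 7 + 6 = 13, which is month 1 of year 2146 → January 2146.
Day 17 is valid in January, giving January 17, 2146.
Now add 376 days from January 17, 2146.
January has 31 days, so 31 − 17 = 14 days remain after January 17, 2146; 376 − 14 = 362 left.
February 2146 has 28 days (2146 is not a leap year): 362 − 28 = 334 left.
March 2146 has 31 days: 334 − 31 = 303 left.
April 2146 has 30 days: 303 − 30 = 273 left.
May 2146 has 31 days: 273 − 31 = 242 left.
June 2146 has 30 days: 242 − 30 = 212 left.
July 2146 has 31 days: 212 − 31 = 181 left.
August 2146 has 31 days: 181 − 31 = 150 left.
September 2146 has 30 days: 150 − 30 = 120 left.
October 2146 has 31 days: 120 − 31 = 89 left.
November 2146 has 30 days: 89 − 30 = 59 left.
December 2146 has 31 days: 59 − 31 = 28 left.
28 days into January 2147 → January 28, 2147.

January 28, 2147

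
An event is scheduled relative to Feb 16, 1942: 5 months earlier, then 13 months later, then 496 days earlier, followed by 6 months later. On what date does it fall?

December 7, 1941

Subtracting 5 months from February 16, 1942:
month 2 − 5 = -3, which is month 9 of year 1941 → September 1941.
Day 16 is valid in September, giving September 16, 1941.
Advancing 13 months from September 16, 1941:
month 9 + 13 = 22, which is month 10 of year 1942 → October 1942.
Day 16 is valid in October, giving October 16, 1942.
Counting back 496 days from October 16, 1942:
Going back 16 days from October 16, 1942 reaches the end of the previous month; 496 − 16 = 480 left.
September 1942 has 30 days: 480 − 30 = 450 left.
August 1942 has 31 days: 450 − 31 = 419 left.
July 1942 has 31 days: 419 − 31 = 388 left.
June 1942 has 30 days: 388 − 30 = 358 left.
May 1942 has 31 days: 358 − 31 = 327 left.
April 1942 has 30 days: 327 − 30 = 297 left.
March 1942 has 31 days: 297 − 31 = 266 left.
February 1942 has 28 days (1942 is not a leap year): 266 − 28 = 238 left.
January 1942 has 31 days: 238 − 31 = 207 left.
December 1941 has 31 days: 207 − 31 = 176 left.
November 1941 has 30 days: 176 − 30 = 146 left.
October 1941 has 31 days: 146 − 31 = 115 left.
September 1941 has 30 days: 115 − 30 = 85 left.
August 1941 has 31 days: 85 − 31 = 54 left.
July 1941 has 31 days: 54 − 31 = 23 left.
June 1941 has 30 days; 30 − 23 = 7 → June 7, 1941.
Advancing 6 months from June 7, 1941:
month 6 + 6 = 12 → December 1941.
Day 7 is valid in December, giving December 7, 1941.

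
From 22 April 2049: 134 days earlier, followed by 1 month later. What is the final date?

Counting back 134 days from April 22, 2049:
Going back 22 days from April 22, 2049 reaches the end of the previous month; 134 − 22 = 112 left.
March 2049 has 31 days: 112 − 31 = 81 left.
February 2049 has 28 days (2049 is not a leap year): 81 − 28 = 53 left.
January 2049 has 31 days: 53 − 31 = 22 left.
December 2048 has 31 days; 31 − 22 = 9 → December 9, 2048.
Adding 1 month from December 9, 2048:
month 12 + 1 = 13, which is month 1 of year 2049 → January 2049.
Day 9 is valid in January, giving January 9, 2049.

January 9, 2049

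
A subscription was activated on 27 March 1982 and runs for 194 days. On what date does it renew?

Advancing 194 days from March 27, 1982.
March has 31 days, so 31 − 27 = 4 days remain after March 27, 1982; 194 − 4 = 190 left.
April 1982 has 30 days: 190 − 30 = 160 left.
May 1982 has 31 days: 160 − 31 = 129 left.
June 1982 has 30 days: 129 − 30 = 99 left.
July 1982 has 31 days: 99 − 31 = 68 left.
August 1982 has 31 days: 68 − 31 = 37 left.
September 1982 has 30 days: 37 − 30 = 7 left.
7 days into October 1982 → October 7, 1982.

October 7, 1982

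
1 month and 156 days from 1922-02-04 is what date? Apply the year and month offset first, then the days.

August 7, 1922

Counting forward 1 month and 156 days from February 4, 1922: first the month/year part, then the days.
month 2 + 1 = 3 → March 1922.
Day 4 is valid in March, giving March 4, 1922.
Now add 156 days from March 4, 1922.
March has 31 days, so 31 − 4 = 27 days remain after March 4, 1922; 156 − 27 = 129 left.
April 1922 has 30 days: 129 − 30 = 99 left.
May 1922 has 31 days: 99 − 31 = 68 left.
June 1922 has 30 days: 68 − 30 = 38 left.
July 1922 has 31 days: 38 − 31 = 7 left.
7 days into August 1922 → August 7, 1922.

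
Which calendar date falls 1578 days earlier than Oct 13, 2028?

June 18, 2024

Going back 1578 days from October 13, 2028.
Going back 13 days from October 13, 2028 reaches the end of the previous month; 1578 − 13 = 1565 left.
September 2028 has 30 days: 1565 − 30 = 1535 left.
August 2028 has 31 days: 1535 − 31 = 1504 left.
July 2028 has 31 days: 1504 − 31 = 1473 left.
June 2028 has 30 days: 1473 − 30 = 1443 left.
May 2028 has 31 days: 1443 − 31 = 1412 left.
April 2028 has 30 days: 1412 − 30 = 1382 left.
March 2028 has 31 days: 1382 − 31 = 1351 left.
February 2028 has 29 days (2028 is a leap year): 1351 − 29 = 1322 left.
January 2028 has 31 days: 1322 − 31 = 1291 left.
December 2027 has 31 days: 1291 − 31 = 1260 left.
November 2027 has 30 days: 1260 − 30 = 1230 left.
October 2027 has 31 days: 1230 − 31 = 1199 left.
September 2027 has 30 days: 1199 − 30 = 1169 left.
August 2027 has 31 days: 1169 − 31 = 1138 left.
July 2027 has 31 days: 1138 − 31 = 1107 left.
June 2027 has 30 days: 1107 − 30 = 1077 left.
May 2027 has 31 days: 1077 − 31 = 1046 left.
April 2027 has 30 days: 1046 − 30 = 1016 left.
March 2027 has 31 days: 1016 − 31 = 985 left.
February 2027 has 28 days (2027 is not a leap year): 985 − 28 = 957 left.
January 2027 has 31 days: 957 − 31 = 926 left.
December 2026 has 31 days: 926 − 31 = 895 left.
November 2026 has 30 days: 895 − 30 = 865 left.
October 2026 has 31 days: 865 − 31 = 834 left.
September 2026 has 30 days: 834 − 30 = 804 left.
August 2026 has 31 days: 804 − 31 = 773 left.
July 2026 has 31 days: 773 − 31 = 742 left.
June 2026 has 30 days: 742 − 30 = 712 left.
May 2026 has 31 days: 712 − 31 = 681 left.
April 2026 has 30 days: 681 − 30 = 651 left.
March 2026 has 31 days: 651 − 31 = 620 left.
February 2026 has 28 days (2026 is not a leap year): 620 − 28 = 592 left.
January 2026 has 31 days: 592 − 31 = 561 left.
December 2025 has 31 days: 561 − 31 = 530 left.
November 2025 has 30 days: 530 − 30 = 500 left.
October 2025 has 31 days: 500 − 31 = 469 left.
September 2025 has 30 days: 469 − 30 = 439 left.
August 2025 has 31 days: 439 − 31 = 408 left.
July 2025 has 31 days: 408 − 31 = 377 left.
June 2025 has 30 days: 377 − 30 = 347 left.
May 2025 has 31 days: 347 − 31 = 316 left.
April 2025 has 30 days: 316 − 30 = 286 left.
March 2025 has 31 days: 286 − 31 = 255 left.
February 2025 has 28 days (2025 is not a leap year): 255 − 28 = 227 left.
January 2025 has 31 days: 227 − 31 = 196 left.
December 2024 has 31 days: 196 − 31 = 165 left.
November 2024 has 30 days: 165 − 30 = 135 left.
October 2024 has 31 days: 135 − 31 = 104 left.
September 2024 has 30 days: 104 − 30 = 74 left.
August 2024 has 31 days: 74 − 31 = 43 left.
July 2024 has 31 days: 43 − 31 = 12 left.
June 2024 has 30 days; 30 − 12 = 18 → June 18, 2024.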